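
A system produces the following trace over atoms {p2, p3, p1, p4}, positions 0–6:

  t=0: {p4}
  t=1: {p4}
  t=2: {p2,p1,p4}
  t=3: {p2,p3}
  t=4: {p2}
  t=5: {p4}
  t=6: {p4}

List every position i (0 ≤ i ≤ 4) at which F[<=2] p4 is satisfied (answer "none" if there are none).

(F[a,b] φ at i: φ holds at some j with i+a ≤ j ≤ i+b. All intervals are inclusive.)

0, 1, 2, 3, 4

Evaluate at each i in [0,4]:
  i=0: ✓ (witness j=0)
  i=1: ✓ (witness j=1)
  i=2: ✓ (witness j=2)
  i=3: ✓ (witness j=5)
  i=4: ✓ (witness j=5)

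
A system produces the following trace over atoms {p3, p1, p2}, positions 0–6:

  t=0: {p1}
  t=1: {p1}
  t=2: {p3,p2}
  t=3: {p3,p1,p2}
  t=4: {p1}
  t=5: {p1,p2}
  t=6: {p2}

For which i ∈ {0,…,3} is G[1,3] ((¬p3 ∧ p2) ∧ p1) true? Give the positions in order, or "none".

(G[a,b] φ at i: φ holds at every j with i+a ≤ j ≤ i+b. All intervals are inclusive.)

Evaluate at each i in [0,3]:
  i=0: ✗ (fails at j=1)
  i=1: ✗ (fails at j=2)
  i=2: ✗ (fails at j=3)
  i=3: ✗ (fails at j=4)

none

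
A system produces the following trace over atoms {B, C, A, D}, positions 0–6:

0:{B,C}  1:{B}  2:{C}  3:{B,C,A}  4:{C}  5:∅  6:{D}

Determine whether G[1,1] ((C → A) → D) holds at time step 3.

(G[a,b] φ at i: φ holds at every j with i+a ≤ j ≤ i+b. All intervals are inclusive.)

Check ((C → A) → D) at every j in [4,4]:
  j=4: antecedent false → ✓
All positions satisfy it → formula holds.

Holds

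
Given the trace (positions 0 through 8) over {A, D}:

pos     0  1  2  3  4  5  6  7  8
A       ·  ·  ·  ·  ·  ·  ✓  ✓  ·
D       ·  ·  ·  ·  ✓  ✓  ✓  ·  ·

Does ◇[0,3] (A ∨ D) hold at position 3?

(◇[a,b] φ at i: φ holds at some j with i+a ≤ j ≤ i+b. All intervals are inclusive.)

Check (A ∨ D) at each j in [3,6]:
  j=3: false
  j=4: true
  j=5: true
  j=6: true
Found at j=4 → formula holds.

Yes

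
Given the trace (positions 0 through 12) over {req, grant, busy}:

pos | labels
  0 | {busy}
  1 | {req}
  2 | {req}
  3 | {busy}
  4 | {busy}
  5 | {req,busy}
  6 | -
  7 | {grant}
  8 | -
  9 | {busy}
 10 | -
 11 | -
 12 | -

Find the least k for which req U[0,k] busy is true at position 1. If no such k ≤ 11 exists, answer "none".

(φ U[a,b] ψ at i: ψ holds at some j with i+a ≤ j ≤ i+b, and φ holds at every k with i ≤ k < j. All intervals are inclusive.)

2

Need earliest j ≥ 1 with busy, and req at every k in [1,j-1].
  j=1: rhs fails.
  j=2: rhs fails.
  j=3: rhs holds; lhs holds on [1,2]. k = 2.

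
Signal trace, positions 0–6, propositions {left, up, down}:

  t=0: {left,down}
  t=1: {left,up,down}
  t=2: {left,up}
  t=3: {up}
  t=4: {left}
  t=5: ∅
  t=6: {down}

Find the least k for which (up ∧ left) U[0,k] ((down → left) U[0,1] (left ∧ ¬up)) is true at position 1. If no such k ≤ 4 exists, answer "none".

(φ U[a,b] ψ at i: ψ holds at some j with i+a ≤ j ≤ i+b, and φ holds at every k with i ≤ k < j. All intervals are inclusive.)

2

Need earliest j ≥ 1 with ((down → left) U[0,1] (left ∧ ¬up)), and (up ∧ left) at every k in [1,j-1].
  j=1: rhs fails.
  j=2: rhs fails.
  j=3: rhs holds; lhs holds on [1,2]. k = 2.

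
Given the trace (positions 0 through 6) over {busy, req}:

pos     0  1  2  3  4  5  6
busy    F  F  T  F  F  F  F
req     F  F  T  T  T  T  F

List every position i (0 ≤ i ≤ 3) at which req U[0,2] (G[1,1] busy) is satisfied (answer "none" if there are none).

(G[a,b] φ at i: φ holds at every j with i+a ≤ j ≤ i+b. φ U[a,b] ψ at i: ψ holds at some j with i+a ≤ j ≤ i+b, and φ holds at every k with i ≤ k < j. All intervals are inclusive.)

Evaluate at each i in [0,3]:
  i=0: ✗ (lhs fails at k=0 before rhs at j=1)
  i=1: ✓ (rhs at j=1)
  i=2: ✗ (no rhs in [2,4])
  i=3: ✗ (no rhs in [3,5])

1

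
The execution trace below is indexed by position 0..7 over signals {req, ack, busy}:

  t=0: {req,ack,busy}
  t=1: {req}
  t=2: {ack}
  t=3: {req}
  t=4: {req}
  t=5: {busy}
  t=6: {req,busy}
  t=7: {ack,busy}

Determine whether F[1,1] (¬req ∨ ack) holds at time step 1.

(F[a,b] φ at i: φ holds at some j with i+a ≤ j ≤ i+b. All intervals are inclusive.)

True

Check (¬req ∨ ack) at each j in [2,2]:
  j=2: true
Found at j=2 → formula holds.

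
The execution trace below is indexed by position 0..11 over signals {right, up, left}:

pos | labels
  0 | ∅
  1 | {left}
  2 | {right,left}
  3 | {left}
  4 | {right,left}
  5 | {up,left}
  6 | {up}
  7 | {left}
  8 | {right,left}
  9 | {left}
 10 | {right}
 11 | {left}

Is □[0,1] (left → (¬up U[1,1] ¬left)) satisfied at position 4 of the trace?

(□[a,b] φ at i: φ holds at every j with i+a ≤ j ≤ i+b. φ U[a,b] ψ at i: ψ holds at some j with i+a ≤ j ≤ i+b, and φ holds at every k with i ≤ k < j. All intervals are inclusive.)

Check (left → (¬up U[1,1] ¬left)) at every j in [4,5]:
  j=4: antecedent true; consequent fails → ✗
  j=5: antecedent true; consequent fails → ✗
Fails at j=4 → formula fails.

False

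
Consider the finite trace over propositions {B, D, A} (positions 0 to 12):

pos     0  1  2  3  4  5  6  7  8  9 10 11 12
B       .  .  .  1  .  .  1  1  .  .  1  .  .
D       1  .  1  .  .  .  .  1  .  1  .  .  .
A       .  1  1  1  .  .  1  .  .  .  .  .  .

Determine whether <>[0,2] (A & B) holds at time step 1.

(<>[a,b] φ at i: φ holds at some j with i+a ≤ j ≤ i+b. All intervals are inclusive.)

Check (A & B) at each j in [1,3]:
  j=1: false
  j=2: false
  j=3: true
Found at j=3 → formula holds.

Holds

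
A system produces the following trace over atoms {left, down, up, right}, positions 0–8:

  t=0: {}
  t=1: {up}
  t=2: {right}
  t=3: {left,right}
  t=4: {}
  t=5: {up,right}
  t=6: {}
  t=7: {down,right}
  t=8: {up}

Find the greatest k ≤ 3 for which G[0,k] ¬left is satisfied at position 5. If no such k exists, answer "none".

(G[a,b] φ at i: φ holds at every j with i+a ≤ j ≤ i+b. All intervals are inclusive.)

3

¬left must hold from j=5 onward; find where it first fails.
  j=5: holds
  j=6: holds
  j=7: holds
  j=8: holds
Holds through j=8; largest k = 3.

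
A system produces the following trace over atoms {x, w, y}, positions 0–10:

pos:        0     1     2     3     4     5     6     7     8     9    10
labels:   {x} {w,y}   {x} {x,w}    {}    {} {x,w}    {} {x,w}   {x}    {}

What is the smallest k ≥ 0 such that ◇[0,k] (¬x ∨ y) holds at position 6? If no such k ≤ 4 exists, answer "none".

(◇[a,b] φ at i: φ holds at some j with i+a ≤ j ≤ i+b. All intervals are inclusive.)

1

Scan j = 6,7,… for (¬x ∨ y):
  j=6: fails
  j=7: holds
First hit at j=7, so smallest k = 7-6 = 1.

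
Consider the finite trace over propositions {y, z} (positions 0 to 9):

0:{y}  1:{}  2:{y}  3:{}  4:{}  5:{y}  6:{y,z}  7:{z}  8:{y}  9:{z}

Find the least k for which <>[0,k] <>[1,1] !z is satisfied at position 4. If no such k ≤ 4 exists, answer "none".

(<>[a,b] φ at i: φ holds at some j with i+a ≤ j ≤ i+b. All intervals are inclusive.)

Scan j = 4,5,… for <>[1,1] !z:
  j=4: holds
First hit at j=4, so smallest k = 4-4 = 0.

0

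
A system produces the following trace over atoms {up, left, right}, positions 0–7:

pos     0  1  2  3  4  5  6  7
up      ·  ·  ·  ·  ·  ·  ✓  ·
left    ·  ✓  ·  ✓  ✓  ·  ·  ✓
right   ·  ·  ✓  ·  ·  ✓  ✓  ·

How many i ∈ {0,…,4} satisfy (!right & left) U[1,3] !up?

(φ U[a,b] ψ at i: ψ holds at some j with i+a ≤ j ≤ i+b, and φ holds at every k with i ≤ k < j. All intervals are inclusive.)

Evaluate at each i in [0,4]:
  i=0: ✗ (lhs fails at k=0 before rhs at j=1)
  i=1: ✓ (rhs at j=2; lhs holds on [1,1])
  i=2: ✗ (lhs fails at k=2 before rhs at j=3)
  i=3: ✓ (rhs at j=4; lhs holds on [3,3])
  i=4: ✓ (rhs at j=5; lhs holds on [4,4])
Positions where it holds: {1, 3, 4} → 3.

3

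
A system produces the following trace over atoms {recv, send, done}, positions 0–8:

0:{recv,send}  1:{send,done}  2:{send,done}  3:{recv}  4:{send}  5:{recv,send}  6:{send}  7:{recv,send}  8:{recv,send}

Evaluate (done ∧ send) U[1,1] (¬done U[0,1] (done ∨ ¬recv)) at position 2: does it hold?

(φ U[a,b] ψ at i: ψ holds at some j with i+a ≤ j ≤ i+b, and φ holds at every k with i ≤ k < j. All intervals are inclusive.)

Holds

Need some j in [3,3] with (¬done U[0,1] (done ∨ ¬recv)), and (done ∧ send) at every k in [2,j-1].
  j=3: (¬done U[0,1] (done ∨ ¬recv)) holds; (done ∧ send) holds at every k in [2,2] → satisfied.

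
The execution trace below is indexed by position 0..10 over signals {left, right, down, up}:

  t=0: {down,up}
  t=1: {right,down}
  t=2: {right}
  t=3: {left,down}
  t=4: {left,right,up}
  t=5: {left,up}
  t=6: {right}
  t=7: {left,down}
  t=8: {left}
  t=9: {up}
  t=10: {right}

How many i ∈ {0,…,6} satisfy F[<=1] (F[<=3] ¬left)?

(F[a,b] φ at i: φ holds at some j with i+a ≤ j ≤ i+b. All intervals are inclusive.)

7

Evaluate at each i in [0,6]:
  i=0: ✓ (witness j=0)
  i=1: ✓ (witness j=1)
  i=2: ✓ (witness j=2)
  i=3: ✓ (witness j=3)
  i=4: ✓ (witness j=4)
  i=5: ✓ (witness j=5)
  i=6: ✓ (witness j=6)
Positions where it holds: {0, 1, 2, 3, 4, 5, 6} → 7.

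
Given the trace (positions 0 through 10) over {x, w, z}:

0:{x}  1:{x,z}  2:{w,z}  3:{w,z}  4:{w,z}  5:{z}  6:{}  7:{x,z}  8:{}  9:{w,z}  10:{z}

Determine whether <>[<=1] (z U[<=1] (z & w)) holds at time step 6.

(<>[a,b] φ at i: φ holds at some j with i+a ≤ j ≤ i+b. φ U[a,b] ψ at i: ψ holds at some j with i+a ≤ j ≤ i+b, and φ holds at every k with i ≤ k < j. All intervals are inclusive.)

Check (z U[<=1] (z & w)) at each j in [6,7]:
  j=6: fails
  j=7: fails
No position in the window satisfies it → formula fails.

Does not hold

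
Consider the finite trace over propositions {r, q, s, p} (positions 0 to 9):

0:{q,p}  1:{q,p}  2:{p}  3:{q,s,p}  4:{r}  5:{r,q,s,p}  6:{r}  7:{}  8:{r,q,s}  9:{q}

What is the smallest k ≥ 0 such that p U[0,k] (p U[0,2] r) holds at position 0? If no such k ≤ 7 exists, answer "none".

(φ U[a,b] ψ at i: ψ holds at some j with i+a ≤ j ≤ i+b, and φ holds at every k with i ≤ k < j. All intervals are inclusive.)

Need earliest j ≥ 0 with (p U[0,2] r), and p at every k in [0,j-1].
  j=0: rhs fails.
  j=1: rhs fails.
  j=2: rhs holds; lhs holds on [0,1]. k = 2.

2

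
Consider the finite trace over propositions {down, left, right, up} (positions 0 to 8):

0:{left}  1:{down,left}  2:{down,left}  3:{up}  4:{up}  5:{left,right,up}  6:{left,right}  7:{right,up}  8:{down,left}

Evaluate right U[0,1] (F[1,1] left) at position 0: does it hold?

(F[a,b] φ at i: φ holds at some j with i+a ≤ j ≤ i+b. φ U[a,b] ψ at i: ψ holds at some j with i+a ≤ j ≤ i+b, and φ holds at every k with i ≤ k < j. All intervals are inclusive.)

Holds

Need some j in [0,1] with F[1,1] left, and right at every k in [0,j-1].
  j=0: F[1,1] left holds; no prefix to check → satisfied.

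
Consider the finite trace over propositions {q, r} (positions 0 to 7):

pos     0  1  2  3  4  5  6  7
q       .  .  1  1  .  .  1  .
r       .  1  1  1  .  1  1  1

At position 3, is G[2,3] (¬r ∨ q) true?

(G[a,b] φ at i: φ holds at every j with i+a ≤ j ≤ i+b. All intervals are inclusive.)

Check (¬r ∨ q) at every j in [5,6]:
  j=5: false
  j=6: true
Fails at j=5 → formula fails.

No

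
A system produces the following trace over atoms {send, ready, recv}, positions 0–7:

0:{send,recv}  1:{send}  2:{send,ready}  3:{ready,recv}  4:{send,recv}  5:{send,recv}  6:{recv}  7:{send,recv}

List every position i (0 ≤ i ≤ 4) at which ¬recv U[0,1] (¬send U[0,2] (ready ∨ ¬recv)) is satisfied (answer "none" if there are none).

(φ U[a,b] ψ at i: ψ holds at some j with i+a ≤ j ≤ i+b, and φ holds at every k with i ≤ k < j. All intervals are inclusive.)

1, 2, 3

Evaluate at each i in [0,4]:
  i=0: ✗ (lhs fails at k=0 before rhs at j=1)
  i=1: ✓ (rhs at j=1)
  i=2: ✓ (rhs at j=2)
  i=3: ✓ (rhs at j=3)
  i=4: ✗ (no rhs in [4,5])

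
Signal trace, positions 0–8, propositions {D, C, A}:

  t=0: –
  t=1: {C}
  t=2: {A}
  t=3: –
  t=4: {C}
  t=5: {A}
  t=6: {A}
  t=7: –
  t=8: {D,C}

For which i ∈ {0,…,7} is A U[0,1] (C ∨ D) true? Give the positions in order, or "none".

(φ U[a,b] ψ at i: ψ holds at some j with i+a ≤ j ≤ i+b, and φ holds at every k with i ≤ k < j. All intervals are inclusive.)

1, 4

Evaluate at each i in [0,7]:
  i=0: ✗ (lhs fails at k=0 before rhs at j=1)
  i=1: ✓ (rhs at j=1)
  i=2: ✗ (no rhs in [2,3])
  i=3: ✗ (lhs fails at k=3 before rhs at j=4)
  i=4: ✓ (rhs at j=4)
  i=5: ✗ (no rhs in [5,6])
  i=6: ✗ (no rhs in [6,7])
  i=7: ✗ (lhs fails at k=7 before rhs at j=8)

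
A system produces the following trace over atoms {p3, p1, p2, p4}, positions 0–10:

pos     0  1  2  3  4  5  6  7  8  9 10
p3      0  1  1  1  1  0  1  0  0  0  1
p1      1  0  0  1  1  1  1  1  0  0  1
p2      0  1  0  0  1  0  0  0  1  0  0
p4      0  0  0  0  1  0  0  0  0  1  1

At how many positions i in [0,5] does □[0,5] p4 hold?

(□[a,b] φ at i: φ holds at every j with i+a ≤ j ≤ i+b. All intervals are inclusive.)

Evaluate at each i in [0,5]:
  i=0: ✗ (fails at j=0)
  i=1: ✗ (fails at j=1)
  i=2: ✗ (fails at j=2)
  i=3: ✗ (fails at j=3)
  i=4: ✗ (fails at j=5)
  i=5: ✗ (fails at j=5)
Positions where it holds: {} → 0.

0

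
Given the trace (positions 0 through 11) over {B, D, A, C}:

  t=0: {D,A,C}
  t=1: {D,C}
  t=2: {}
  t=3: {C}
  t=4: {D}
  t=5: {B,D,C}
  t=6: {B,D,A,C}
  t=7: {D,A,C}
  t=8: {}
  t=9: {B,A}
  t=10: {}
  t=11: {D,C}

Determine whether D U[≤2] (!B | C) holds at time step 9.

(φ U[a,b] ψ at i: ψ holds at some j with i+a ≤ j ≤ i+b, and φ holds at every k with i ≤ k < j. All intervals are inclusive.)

Need some j in [9,11] with (!B | C), and D at every k in [9,j-1].
  j=9: (!B | C) false.
  j=10: (!B | C) holds, but D fails at k=9 → not this j.
  j=11: (!B | C) holds, but D fails at k=9 → not this j.
No j in the window works → until fails.

Does not hold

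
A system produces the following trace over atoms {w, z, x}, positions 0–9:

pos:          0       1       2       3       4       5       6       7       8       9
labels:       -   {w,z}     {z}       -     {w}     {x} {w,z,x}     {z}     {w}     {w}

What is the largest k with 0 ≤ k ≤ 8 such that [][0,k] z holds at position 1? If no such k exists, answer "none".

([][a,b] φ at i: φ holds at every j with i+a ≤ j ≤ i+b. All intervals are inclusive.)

1

z must hold from j=1 onward; find where it first fails.
  j=1: holds
  j=2: holds
  j=3: fails
Holds on [1,2], so largest k = 1.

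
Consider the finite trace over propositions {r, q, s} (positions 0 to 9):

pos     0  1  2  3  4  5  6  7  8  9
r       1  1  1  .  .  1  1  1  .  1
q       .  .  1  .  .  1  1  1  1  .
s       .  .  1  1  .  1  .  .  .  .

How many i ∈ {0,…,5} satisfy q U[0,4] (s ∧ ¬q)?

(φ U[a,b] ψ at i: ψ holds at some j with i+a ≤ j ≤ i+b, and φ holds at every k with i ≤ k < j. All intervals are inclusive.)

Evaluate at each i in [0,5]:
  i=0: ✗ (lhs fails at k=0 before rhs at j=3)
  i=1: ✗ (lhs fails at k=1 before rhs at j=3)
  i=2: ✓ (rhs at j=3; lhs holds on [2,2])
  i=3: ✓ (rhs at j=3)
  i=4: ✗ (no rhs in [4,8])
  i=5: ✗ (no rhs in [5,9])
Positions where it holds: {2, 3} → 2.

2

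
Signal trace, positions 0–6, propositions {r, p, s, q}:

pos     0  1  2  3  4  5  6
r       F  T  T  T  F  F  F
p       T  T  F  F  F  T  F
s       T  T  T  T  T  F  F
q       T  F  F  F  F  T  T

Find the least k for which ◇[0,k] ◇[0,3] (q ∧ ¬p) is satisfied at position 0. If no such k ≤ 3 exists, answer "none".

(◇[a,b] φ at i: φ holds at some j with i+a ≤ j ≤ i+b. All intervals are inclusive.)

Scan j = 0,1,… for ◇[0,3] (q ∧ ¬p):
  j=0: fails
  j=1: fails
  j=2: fails
  j=3: holds
First hit at j=3, so smallest k = 3-0 = 3.

3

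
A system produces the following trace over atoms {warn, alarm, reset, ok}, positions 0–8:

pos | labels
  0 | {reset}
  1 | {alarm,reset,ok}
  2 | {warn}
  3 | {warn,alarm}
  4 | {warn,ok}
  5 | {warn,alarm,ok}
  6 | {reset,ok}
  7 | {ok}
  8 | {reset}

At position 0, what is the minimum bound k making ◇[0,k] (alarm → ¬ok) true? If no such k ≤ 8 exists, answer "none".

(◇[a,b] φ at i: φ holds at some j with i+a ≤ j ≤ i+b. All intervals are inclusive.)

Scan j = 0,1,… for (alarm → ¬ok):
  j=0: holds
First hit at j=0, so smallest k = 0-0 = 0.

0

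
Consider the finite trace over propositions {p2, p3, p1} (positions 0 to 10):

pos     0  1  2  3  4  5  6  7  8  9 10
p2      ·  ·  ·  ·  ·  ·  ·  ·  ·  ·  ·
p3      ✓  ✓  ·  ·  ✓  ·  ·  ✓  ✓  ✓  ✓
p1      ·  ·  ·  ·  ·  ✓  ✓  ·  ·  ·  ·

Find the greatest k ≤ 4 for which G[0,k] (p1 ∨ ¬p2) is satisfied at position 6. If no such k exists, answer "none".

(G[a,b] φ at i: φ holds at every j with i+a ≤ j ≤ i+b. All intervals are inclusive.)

(p1 ∨ ¬p2) must hold from j=6 onward; find where it first fails.
  j=6: holds
  j=7: holds
  j=8: holds
  j=9: holds
  j=10: holds
Holds through j=10; largest k = 4.

4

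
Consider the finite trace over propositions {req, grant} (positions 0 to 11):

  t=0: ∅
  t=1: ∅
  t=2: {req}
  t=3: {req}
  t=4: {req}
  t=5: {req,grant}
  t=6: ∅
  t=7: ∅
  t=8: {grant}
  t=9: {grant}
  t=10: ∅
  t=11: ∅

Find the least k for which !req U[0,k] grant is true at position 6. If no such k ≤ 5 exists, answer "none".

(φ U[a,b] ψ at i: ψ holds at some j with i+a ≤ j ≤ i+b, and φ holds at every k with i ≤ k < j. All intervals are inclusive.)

2

Need earliest j ≥ 6 with grant, and !req at every k in [6,j-1].
  j=6: rhs fails.
  j=7: rhs fails.
  j=8: rhs holds; lhs holds on [6,7]. k = 2.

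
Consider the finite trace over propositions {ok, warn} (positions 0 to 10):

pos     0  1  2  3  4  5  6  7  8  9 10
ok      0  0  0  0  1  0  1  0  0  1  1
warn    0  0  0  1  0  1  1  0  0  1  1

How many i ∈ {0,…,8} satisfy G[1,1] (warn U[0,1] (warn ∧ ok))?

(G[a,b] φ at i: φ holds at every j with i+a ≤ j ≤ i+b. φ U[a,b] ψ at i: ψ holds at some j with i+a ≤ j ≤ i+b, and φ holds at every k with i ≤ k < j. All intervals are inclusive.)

Evaluate at each i in [0,8]:
  i=0: ✗ (fails at j=1)
  i=1: ✗ (fails at j=2)
  i=2: ✗ (fails at j=3)
  i=3: ✗ (fails at j=4)
  i=4: ✓ (all of [5,5])
  i=5: ✓ (all of [6,6])
  i=6: ✗ (fails at j=7)
  i=7: ✗ (fails at j=8)
  i=8: ✓ (all of [9,9])
Positions where it holds: {4, 5, 8} → 3.

3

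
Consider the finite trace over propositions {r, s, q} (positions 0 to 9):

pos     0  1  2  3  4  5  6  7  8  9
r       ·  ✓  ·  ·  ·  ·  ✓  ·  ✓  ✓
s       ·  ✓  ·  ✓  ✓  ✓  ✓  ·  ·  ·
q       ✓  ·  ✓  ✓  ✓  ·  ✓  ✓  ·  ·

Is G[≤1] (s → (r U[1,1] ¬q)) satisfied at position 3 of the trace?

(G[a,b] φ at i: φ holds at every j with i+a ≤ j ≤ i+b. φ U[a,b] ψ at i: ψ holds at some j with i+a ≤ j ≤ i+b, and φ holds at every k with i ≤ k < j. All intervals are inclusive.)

False

Check (s → (r U[1,1] ¬q)) at every j in [3,4]:
  j=3: antecedent true; consequent fails → ✗
  j=4: antecedent true; consequent fails → ✗
Fails at j=3 → formula fails.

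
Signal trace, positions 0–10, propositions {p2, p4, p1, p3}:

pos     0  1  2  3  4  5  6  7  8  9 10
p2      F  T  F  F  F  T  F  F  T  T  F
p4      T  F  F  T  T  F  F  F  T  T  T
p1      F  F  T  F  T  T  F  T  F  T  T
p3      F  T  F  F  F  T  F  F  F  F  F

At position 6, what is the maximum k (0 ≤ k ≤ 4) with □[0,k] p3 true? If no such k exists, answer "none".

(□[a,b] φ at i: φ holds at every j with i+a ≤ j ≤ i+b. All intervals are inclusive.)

none

p3 must hold from j=6 onward; find where it first fails.
  j=6: fails → no k works.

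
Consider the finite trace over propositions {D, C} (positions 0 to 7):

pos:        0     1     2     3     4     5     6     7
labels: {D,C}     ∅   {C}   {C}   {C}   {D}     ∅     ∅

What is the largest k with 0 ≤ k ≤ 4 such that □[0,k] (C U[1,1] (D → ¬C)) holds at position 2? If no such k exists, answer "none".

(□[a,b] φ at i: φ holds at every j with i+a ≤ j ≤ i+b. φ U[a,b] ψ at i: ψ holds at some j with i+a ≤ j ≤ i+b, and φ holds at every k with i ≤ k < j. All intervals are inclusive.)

(C U[1,1] (D → ¬C)) must hold from j=2 onward; find where it first fails.
  j=2: holds
  j=3: holds
  j=4: holds
  j=5: fails
Holds on [2,4], so largest k = 2.

2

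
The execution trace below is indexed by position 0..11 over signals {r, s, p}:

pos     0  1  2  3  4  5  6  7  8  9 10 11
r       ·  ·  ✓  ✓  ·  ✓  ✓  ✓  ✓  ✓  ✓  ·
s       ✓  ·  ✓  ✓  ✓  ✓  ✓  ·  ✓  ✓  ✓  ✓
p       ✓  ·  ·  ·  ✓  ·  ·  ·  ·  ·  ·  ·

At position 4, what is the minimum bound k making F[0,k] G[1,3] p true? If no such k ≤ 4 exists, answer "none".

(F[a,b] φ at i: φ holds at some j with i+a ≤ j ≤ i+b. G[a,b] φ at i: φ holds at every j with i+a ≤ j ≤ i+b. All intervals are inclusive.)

none

Scan j = 4,5,… for G[1,3] p:
  j=4: fails
  j=5: fails
  j=6: fails
  j=7: fails
  j=8: fails
No j in [4,8] satisfies it → none.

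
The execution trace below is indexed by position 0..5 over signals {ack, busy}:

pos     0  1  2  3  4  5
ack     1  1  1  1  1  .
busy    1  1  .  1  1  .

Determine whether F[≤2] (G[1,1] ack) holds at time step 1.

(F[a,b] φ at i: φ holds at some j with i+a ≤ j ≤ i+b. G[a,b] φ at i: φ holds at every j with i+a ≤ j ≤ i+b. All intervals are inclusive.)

Check G[1,1] ack at each j in [1,3]:
  j=1: holds on [2,2]
  j=2: holds on [3,3]
  j=3: holds on [4,4]
Found at j=1 → formula holds.

Yes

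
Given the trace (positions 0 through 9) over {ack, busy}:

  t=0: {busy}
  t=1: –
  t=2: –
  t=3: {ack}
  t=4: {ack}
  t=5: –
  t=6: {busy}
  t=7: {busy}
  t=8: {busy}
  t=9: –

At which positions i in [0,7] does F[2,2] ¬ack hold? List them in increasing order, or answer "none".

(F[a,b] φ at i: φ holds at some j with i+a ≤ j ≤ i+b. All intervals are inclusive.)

0, 3, 4, 5, 6, 7

Evaluate at each i in [0,7]:
  i=0: ✓ (witness j=2)
  i=1: ✗ (none in [3,3])
  i=2: ✗ (none in [4,4])
  i=3: ✓ (witness j=5)
  i=4: ✓ (witness j=6)
  i=5: ✓ (witness j=7)
  i=6: ✓ (witness j=8)
  i=7: ✓ (witness j=9)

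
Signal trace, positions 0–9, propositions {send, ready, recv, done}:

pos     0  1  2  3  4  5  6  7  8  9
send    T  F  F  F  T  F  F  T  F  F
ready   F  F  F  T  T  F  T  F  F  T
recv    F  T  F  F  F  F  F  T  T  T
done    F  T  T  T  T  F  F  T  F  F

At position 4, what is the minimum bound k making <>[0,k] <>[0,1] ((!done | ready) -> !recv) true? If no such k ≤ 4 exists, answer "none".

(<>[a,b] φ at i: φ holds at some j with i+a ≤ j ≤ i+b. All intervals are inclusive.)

0

Scan j = 4,5,… for <>[0,1] ((!done | ready) -> !recv):
  j=4: holds
First hit at j=4, so smallest k = 4-4 = 0.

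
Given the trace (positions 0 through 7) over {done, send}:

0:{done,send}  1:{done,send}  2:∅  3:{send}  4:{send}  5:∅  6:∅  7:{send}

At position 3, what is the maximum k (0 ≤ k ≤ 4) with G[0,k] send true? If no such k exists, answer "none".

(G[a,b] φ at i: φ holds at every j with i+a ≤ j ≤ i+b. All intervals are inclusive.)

1

send must hold from j=3 onward; find where it first fails.
  j=3: holds
  j=4: holds
  j=5: fails
Holds on [3,4], so largest k = 1.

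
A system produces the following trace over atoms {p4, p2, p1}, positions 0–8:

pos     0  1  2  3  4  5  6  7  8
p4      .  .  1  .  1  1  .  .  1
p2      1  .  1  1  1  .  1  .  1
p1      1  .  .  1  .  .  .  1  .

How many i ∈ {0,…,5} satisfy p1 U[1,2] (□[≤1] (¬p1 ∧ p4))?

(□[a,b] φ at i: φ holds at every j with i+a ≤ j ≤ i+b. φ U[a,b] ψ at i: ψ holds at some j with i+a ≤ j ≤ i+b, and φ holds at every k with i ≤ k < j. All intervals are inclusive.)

1

Evaluate at each i in [0,5]:
  i=0: ✗ (no rhs in [1,2])
  i=1: ✗ (no rhs in [2,3])
  i=2: ✗ (lhs fails at k=2 before rhs at j=4)
  i=3: ✓ (rhs at j=4; lhs holds on [3,3])
  i=4: ✗ (no rhs in [5,6])
  i=5: ✗ (no rhs in [6,7])
Positions where it holds: {3} → 1.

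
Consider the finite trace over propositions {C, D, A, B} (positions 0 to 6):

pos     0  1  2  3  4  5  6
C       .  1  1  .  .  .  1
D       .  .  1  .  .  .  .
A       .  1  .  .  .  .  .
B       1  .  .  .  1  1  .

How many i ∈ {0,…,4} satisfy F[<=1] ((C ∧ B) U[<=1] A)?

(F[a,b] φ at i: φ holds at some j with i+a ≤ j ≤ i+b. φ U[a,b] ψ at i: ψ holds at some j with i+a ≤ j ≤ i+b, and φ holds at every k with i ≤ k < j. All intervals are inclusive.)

2

Evaluate at each i in [0,4]:
  i=0: ✓ (witness j=1)
  i=1: ✓ (witness j=1)
  i=2: ✗ (none in [2,3])
  i=3: ✗ (none in [3,4])
  i=4: ✗ (none in [4,5])
Positions where it holds: {0, 1} → 2.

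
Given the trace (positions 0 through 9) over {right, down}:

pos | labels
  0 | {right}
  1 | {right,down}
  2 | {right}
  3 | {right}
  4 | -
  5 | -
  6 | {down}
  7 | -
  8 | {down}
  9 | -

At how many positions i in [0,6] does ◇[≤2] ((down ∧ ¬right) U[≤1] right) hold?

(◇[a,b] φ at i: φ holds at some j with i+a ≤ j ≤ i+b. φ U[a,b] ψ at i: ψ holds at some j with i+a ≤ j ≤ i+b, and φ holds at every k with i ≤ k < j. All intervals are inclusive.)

Evaluate at each i in [0,6]:
  i=0: ✓ (witness j=0)
  i=1: ✓ (witness j=1)
  i=2: ✓ (witness j=2)
  i=3: ✓ (witness j=3)
  i=4: ✗ (none in [4,6])
  i=5: ✗ (none in [5,7])
  i=6: ✗ (none in [6,8])
Positions where it holds: {0, 1, 2, 3} → 4.

4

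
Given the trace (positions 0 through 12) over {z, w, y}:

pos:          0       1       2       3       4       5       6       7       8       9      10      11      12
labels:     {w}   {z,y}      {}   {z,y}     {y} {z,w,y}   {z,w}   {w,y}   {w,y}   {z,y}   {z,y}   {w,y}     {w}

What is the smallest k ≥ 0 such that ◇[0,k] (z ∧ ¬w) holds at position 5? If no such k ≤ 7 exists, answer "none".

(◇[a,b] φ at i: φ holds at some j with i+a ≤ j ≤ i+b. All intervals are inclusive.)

Scan j = 5,6,… for (z ∧ ¬w):
  j=5: fails
  j=6: fails
  j=7: fails
  j=8: fails
  j=9: holds
First hit at j=9, so smallest k = 9-5 = 4.

4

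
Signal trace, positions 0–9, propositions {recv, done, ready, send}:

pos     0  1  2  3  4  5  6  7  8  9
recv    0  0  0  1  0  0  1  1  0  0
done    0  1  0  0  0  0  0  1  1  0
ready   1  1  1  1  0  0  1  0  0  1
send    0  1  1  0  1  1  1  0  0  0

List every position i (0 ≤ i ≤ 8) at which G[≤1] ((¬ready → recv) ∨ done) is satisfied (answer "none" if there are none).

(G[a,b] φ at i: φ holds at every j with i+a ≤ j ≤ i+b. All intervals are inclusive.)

Evaluate at each i in [0,8]:
  i=0: ✓ (all of [0,1])
  i=1: ✓ (all of [1,2])
  i=2: ✓ (all of [2,3])
  i=3: ✗ (fails at j=4)
  i=4: ✗ (fails at j=4)
  i=5: ✗ (fails at j=5)
  i=6: ✓ (all of [6,7])
  i=7: ✓ (all of [7,8])
  i=8: ✓ (all of [8,9])

0, 1, 2, 6, 7, 8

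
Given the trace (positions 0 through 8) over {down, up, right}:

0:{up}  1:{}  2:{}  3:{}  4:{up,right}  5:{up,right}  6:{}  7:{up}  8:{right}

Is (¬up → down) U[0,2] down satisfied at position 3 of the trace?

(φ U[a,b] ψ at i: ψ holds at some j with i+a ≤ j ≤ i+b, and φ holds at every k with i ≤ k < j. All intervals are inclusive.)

Need some j in [3,5] with down, and (¬up → down) at every k in [3,j-1].
  j=3: down false.
  j=4: down false.
  j=5: down false.
No j in the window works → until fails.

No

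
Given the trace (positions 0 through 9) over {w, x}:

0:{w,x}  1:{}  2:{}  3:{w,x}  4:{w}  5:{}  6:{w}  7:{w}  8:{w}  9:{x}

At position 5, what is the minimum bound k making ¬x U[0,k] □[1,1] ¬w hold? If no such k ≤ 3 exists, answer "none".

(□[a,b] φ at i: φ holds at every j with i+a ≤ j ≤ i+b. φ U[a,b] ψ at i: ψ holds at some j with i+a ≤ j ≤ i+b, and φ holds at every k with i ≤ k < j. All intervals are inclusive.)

3

Need earliest j ≥ 5 with □[1,1] ¬w, and ¬x at every k in [5,j-1].
  j=5: rhs fails.
  j=6: rhs fails.
  j=7: rhs fails.
  j=8: rhs holds; lhs holds on [5,7]. k = 3.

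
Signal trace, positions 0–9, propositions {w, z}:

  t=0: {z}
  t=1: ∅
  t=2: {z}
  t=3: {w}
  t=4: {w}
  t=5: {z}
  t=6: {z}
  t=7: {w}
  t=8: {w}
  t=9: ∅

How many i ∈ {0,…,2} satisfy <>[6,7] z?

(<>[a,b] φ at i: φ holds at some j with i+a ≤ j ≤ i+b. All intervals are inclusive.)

1

Evaluate at each i in [0,2]:
  i=0: ✓ (witness j=6)
  i=1: ✗ (none in [7,8])
  i=2: ✗ (none in [8,9])
Positions where it holds: {0} → 1.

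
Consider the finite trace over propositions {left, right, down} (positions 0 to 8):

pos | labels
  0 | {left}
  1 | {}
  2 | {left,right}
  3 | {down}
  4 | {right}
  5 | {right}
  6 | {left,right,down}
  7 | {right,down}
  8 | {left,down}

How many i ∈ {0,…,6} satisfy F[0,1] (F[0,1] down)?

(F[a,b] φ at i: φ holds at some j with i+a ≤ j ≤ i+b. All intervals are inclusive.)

6

Evaluate at each i in [0,6]:
  i=0: ✗ (none in [0,1])
  i=1: ✓ (witness j=2)
  i=2: ✓ (witness j=2)
  i=3: ✓ (witness j=3)
  i=4: ✓ (witness j=5)
  i=5: ✓ (witness j=5)
  i=6: ✓ (witness j=6)
Positions where it holds: {1, 2, 3, 4, 5, 6} → 6.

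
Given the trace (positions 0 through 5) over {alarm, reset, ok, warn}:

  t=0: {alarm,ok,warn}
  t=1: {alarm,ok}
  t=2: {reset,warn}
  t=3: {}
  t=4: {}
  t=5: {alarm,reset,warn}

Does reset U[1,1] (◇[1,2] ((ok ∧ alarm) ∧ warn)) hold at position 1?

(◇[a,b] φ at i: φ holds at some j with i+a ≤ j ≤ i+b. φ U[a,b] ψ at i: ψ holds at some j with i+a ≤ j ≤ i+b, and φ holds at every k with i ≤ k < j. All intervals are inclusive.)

Need some j in [2,2] with ◇[1,2] ((ok ∧ alarm) ∧ warn), and reset at every k in [1,j-1].
  j=2: ◇[1,2] ((ok ∧ alarm) ∧ warn) — fails (none in [3,4]).
No j in the window works → until fails.

False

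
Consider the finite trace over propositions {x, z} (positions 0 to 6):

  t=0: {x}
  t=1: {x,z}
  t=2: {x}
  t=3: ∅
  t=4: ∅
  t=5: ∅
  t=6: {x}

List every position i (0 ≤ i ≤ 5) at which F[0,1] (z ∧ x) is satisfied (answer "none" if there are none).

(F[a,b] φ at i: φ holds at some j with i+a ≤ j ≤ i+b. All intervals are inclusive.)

0, 1

Evaluate at each i in [0,5]:
  i=0: ✓ (witness j=1)
  i=1: ✓ (witness j=1)
  i=2: ✗ (none in [2,3])
  i=3: ✗ (none in [3,4])
  i=4: ✗ (none in [4,5])
  i=5: ✗ (none in [5,6])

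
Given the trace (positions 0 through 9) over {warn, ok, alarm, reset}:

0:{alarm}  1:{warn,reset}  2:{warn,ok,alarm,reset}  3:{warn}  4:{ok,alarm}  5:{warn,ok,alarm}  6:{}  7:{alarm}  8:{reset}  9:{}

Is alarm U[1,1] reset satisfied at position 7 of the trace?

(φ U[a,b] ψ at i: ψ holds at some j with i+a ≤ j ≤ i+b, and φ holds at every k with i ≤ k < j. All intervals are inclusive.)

Need some j in [8,8] with reset, and alarm at every k in [7,j-1].
  j=8: reset holds; alarm holds at every k in [7,7] → satisfied.

True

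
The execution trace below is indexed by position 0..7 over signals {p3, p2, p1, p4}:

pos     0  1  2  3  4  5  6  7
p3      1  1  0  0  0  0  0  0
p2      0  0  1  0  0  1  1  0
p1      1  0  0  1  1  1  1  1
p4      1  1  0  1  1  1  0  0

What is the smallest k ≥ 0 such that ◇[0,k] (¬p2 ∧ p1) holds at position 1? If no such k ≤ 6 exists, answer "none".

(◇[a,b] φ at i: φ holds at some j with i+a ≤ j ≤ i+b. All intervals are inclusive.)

Scan j = 1,2,… for (¬p2 ∧ p1):
  j=1: fails
  j=2: fails
  j=3: holds
First hit at j=3, so smallest k = 3-1 = 2.

2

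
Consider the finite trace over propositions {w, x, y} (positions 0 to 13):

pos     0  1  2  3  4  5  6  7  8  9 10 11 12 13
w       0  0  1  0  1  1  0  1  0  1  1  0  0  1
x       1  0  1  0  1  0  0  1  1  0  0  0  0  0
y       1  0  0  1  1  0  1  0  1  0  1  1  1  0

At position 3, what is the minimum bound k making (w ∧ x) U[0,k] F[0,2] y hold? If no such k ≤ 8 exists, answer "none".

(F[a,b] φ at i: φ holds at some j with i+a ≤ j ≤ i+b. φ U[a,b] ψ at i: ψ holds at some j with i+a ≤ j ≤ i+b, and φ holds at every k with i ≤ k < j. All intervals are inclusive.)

Need earliest j ≥ 3 with F[0,2] y, and (w ∧ x) at every k in [3,j-1].
  j=3: rhs holds (empty prefix). k = 0.

0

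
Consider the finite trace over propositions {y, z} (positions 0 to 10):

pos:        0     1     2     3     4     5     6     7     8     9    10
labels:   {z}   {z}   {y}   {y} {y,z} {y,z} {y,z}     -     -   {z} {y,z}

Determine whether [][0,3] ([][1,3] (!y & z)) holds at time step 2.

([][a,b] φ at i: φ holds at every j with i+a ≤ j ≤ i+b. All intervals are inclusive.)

False

Check [][1,3] (!y & z) at every j in [2,5]:
  j=2: fails at 3
  j=3: fails at 4
  j=4: fails at 5
  j=5: fails at 6
Fails at j=2 → formula fails.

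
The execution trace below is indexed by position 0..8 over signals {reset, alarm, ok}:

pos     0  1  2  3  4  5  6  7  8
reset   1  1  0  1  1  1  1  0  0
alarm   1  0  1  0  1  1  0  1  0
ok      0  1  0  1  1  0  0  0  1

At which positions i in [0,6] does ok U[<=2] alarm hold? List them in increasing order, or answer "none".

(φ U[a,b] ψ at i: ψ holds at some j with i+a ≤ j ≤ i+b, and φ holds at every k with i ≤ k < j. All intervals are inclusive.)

0, 1, 2, 3, 4, 5

Evaluate at each i in [0,6]:
  i=0: ✓ (rhs at j=0)
  i=1: ✓ (rhs at j=2; lhs holds on [1,1])
  i=2: ✓ (rhs at j=2)
  i=3: ✓ (rhs at j=4; lhs holds on [3,3])
  i=4: ✓ (rhs at j=4)
  i=5: ✓ (rhs at j=5)
  i=6: ✗ (lhs fails at k=6 before rhs at j=7)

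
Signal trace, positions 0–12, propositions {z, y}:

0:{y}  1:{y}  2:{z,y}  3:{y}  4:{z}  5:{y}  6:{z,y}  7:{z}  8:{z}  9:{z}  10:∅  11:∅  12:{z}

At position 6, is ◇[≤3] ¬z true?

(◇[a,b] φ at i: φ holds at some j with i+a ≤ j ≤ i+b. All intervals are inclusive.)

Check ¬z at each j in [6,9]:
  j=6: false
  j=7: false
  j=8: false
  j=9: false
No position in the window satisfies it → formula fails.

Does not hold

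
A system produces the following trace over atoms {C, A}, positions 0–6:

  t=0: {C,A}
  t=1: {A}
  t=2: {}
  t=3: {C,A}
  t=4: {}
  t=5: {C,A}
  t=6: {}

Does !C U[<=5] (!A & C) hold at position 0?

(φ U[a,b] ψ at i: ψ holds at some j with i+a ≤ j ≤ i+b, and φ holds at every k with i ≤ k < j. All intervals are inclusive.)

Need some j in [0,5] with (!A & C), and !C at every k in [0,j-1].
  j=0: (!A & C) false.
  j=1: (!A & C) false.
  j=2: (!A & C) false.
  j=3: (!A & C) false.
  j=4: (!A & C) false.
  j=5: (!A & C) false.
No j in the window works → until fails.

No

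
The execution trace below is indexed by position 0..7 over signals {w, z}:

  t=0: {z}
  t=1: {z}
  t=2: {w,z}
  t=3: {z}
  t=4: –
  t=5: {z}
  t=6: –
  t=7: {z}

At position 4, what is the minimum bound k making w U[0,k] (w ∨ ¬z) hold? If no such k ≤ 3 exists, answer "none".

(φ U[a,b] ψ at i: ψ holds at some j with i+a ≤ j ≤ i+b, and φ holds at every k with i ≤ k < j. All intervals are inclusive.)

0

Need earliest j ≥ 4 with (w ∨ ¬z), and w at every k in [4,j-1].
  j=4: rhs holds (empty prefix). k = 0.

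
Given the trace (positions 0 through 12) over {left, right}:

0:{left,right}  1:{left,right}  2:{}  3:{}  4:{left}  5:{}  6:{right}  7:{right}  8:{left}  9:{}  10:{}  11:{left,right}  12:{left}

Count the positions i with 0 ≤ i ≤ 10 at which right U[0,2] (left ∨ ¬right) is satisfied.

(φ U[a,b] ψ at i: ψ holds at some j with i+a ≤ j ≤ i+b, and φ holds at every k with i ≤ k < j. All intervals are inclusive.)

Evaluate at each i in [0,10]:
  i=0: ✓ (rhs at j=0)
  i=1: ✓ (rhs at j=1)
  i=2: ✓ (rhs at j=2)
  i=3: ✓ (rhs at j=3)
  i=4: ✓ (rhs at j=4)
  i=5: ✓ (rhs at j=5)
  i=6: ✓ (rhs at j=8; lhs holds on [6,7])
  i=7: ✓ (rhs at j=8; lhs holds on [7,7])
  i=8: ✓ (rhs at j=8)
  i=9: ✓ (rhs at j=9)
  i=10: ✓ (rhs at j=10)
Positions where it holds: {0, 1, 2, 3, 4, 5, 6, 7, 8, 9, 10} → 11.

11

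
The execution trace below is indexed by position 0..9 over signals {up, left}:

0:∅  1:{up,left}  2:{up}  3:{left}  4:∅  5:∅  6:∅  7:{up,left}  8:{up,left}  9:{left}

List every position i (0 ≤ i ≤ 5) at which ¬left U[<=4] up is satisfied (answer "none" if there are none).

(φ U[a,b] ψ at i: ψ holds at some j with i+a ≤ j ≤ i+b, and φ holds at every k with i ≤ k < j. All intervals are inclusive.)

0, 1, 2, 4, 5

Evaluate at each i in [0,5]:
  i=0: ✓ (rhs at j=1; lhs holds on [0,0])
  i=1: ✓ (rhs at j=1)
  i=2: ✓ (rhs at j=2)
  i=3: ✗ (lhs fails at k=3 before rhs at j=7)
  i=4: ✓ (rhs at j=7; lhs holds on [4,6])
  i=5: ✓ (rhs at j=7; lhs holds on [5,6])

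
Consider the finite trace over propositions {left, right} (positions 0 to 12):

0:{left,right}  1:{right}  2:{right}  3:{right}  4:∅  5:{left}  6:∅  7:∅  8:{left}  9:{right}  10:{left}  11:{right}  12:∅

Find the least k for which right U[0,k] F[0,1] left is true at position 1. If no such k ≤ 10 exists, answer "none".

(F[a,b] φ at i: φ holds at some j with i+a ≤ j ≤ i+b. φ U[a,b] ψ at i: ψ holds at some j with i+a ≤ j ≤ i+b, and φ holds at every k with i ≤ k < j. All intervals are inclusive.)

Need earliest j ≥ 1 with F[0,1] left, and right at every k in [1,j-1].
  j=1: rhs fails.
  j=2: rhs fails.
  j=3: rhs fails.
  j=4: rhs holds; lhs holds on [1,3]. k = 3.

3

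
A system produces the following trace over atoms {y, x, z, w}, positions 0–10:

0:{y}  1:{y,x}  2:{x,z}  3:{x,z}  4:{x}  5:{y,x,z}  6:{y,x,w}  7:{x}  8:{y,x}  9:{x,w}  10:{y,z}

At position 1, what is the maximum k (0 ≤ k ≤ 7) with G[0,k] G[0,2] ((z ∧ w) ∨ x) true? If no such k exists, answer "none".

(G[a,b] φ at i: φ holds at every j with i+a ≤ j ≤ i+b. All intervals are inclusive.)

G[0,2] ((z ∧ w) ∨ x) must hold from j=1 onward; find where it first fails.
  j=1: holds
  j=2: holds
  j=3: holds
  j=4: holds
  j=5: holds
  j=6: holds
  j=7: holds
  j=8: fails
Holds on [1,7], so largest k = 6.

6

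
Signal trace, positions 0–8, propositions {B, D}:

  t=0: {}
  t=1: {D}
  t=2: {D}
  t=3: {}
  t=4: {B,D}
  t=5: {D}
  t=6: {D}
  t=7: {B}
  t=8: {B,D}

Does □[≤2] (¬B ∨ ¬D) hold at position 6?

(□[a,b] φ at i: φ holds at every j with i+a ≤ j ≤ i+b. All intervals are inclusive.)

Check (¬B ∨ ¬D) at every j in [6,8]:
  j=6: true
  j=7: true
  j=8: false
Fails at j=8 → formula fails.

False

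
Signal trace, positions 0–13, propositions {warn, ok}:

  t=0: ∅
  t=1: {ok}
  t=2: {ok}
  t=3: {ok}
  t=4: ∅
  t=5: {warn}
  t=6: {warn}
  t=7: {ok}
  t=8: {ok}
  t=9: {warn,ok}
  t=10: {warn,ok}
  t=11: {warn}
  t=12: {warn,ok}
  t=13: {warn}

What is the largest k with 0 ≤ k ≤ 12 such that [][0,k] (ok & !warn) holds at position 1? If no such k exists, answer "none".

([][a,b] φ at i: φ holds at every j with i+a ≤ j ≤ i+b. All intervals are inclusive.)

(ok & !warn) must hold from j=1 onward; find where it first fails.
  j=1: holds
  j=2: holds
  j=3: holds
  j=4: fails
Holds on [1,3], so largest k = 2.

2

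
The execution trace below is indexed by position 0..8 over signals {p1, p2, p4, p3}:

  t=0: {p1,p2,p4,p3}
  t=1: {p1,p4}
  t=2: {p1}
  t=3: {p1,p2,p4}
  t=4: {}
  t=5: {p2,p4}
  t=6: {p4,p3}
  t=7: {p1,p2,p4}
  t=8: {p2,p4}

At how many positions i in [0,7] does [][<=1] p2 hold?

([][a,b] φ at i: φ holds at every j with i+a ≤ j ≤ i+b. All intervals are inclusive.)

Evaluate at each i in [0,7]:
  i=0: ✗ (fails at j=1)
  i=1: ✗ (fails at j=1)
  i=2: ✗ (fails at j=2)
  i=3: ✗ (fails at j=4)
  i=4: ✗ (fails at j=4)
  i=5: ✗ (fails at j=6)
  i=6: ✗ (fails at j=6)
  i=7: ✓ (all of [7,8])
Positions where it holds: {7} → 1.

1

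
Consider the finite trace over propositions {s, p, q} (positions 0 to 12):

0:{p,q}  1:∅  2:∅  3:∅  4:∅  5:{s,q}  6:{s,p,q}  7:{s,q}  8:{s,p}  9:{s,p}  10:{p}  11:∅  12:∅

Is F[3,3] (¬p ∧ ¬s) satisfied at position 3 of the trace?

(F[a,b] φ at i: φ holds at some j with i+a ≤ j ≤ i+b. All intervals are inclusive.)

Does not hold

Check (¬p ∧ ¬s) at each j in [6,6]:
  j=6: false
No position in the window satisfies it → formula fails.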